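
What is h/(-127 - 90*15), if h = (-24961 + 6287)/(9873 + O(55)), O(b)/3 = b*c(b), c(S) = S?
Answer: 9337/13993098 ≈ 0.00066726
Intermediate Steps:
O(b) = 3*b**2 (O(b) = 3*(b*b) = 3*b**2)
h = -9337/9474 (h = (-24961 + 6287)/(9873 + 3*55**2) = -18674/(9873 + 3*3025) = -18674/(9873 + 9075) = -18674/18948 = -18674*1/18948 = -9337/9474 ≈ -0.98554)
h/(-127 - 90*15) = -9337/(9474*(-127 - 90*15)) = -9337/(9474*(-127 - 1350)) = -9337/9474/(-1477) = -9337/9474*(-1/1477) = 9337/13993098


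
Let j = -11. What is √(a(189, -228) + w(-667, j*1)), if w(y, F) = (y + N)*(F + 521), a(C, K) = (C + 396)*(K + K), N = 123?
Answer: 10*I*√5442 ≈ 737.7*I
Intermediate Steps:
a(C, K) = 2*K*(396 + C) (a(C, K) = (396 + C)*(2*K) = 2*K*(396 + C))
w(y, F) = (123 + y)*(521 + F) (w(y, F) = (y + 123)*(F + 521) = (123 + y)*(521 + F))
√(a(189, -228) + w(-667, j*1)) = √(2*(-228)*(396 + 189) + (64083 + 123*(-11*1) + 521*(-667) - 11*1*(-667))) = √(2*(-228)*585 + (64083 + 123*(-11) - 347507 - 11*(-667))) = √(-266760 + (64083 - 1353 - 347507 + 7337)) = √(-266760 - 277440) = √(-544200) = 10*I*√5442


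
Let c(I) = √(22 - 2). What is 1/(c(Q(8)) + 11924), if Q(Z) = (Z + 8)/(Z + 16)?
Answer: 2981/35545439 - √5/71090878 ≈ 8.3833e-5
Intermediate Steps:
Q(Z) = (8 + Z)/(16 + Z)
c(I) = 2*√5 (c(I) = √20 = 2*√5)
1/(c(Q(8)) + 11924) = 1/(2*√5 + 11924) = 1/(11924 + 2*√5)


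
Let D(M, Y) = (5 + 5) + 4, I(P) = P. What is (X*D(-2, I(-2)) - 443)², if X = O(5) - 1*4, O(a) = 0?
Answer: 249001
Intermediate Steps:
D(M, Y) = 14 (D(M, Y) = 10 + 4 = 14)
X = -4 (X = 0 - 1*4 = 0 - 4 = -4)
(X*D(-2, I(-2)) - 443)² = (-4*14 - 443)² = (-56 - 443)² = (-499)² = 249001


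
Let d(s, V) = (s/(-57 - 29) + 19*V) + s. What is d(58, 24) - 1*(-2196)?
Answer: 116501/43 ≈ 2709.3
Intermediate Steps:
d(s, V) = 19*V + 85*s/86 (d(s, V) = (s/(-86) + 19*V) + s = (-s/86 + 19*V) + s = (19*V - s/86) + s = 19*V + 85*s/86)
d(58, 24) - 1*(-2196) = (19*24 + (85/86)*58) - 1*(-2196) = (456 + 2465/43) + 2196 = 22073/43 + 2196 = 116501/43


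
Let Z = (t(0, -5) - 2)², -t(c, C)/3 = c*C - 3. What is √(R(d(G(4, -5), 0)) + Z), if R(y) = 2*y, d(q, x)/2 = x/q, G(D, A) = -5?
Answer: 7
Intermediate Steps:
t(c, C) = 9 - 3*C*c (t(c, C) = -3*(c*C - 3) = -3*(C*c - 3) = -3*(-3 + C*c) = 9 - 3*C*c)
d(q, x) = 2*x/q (d(q, x) = 2*(x/q) = 2*x/q)
Z = 49 (Z = ((9 - 3*(-5)*0) - 2)² = ((9 + 0) - 2)² = (9 - 2)² = 7² = 49)
√(R(d(G(4, -5), 0)) + Z) = √(2*(2*0/(-5)) + 49) = √(2*(2*0*(-⅕)) + 49) = √(2*0 + 49) = √(0 + 49) = √49 = 7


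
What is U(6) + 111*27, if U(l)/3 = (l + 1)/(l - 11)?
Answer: 14964/5 ≈ 2992.8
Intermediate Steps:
U(l) = 3*(1 + l)/(-11 + l) (U(l) = 3*((l + 1)/(l - 11)) = 3*((1 + l)/(-11 + l)) = 3*(1 + l)/(-11 + l))
U(6) + 111*27 = 3*(1 + 6)/(-11 + 6) + 111*27 = 3*7/(-5) + 2997 = 3*(-⅕)*7 + 2997 = -21/5 + 2997 = 14964/5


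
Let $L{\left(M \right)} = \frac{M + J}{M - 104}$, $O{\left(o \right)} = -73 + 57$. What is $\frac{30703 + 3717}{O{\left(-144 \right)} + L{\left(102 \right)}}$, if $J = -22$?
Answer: $- \frac{8605}{14} \approx -614.64$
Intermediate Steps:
$O{\left(o \right)} = -16$
$L{\left(M \right)} = \frac{-22 + M}{-104 + M}$ ($L{\left(M \right)} = \frac{M - 22}{M - 104} = \frac{-22 + M}{-104 + M}$)
$\frac{30703 + 3717}{O{\left(-144 \right)} + L{\left(102 \right)}} = \frac{30703 + 3717}{-16 + \frac{-22 + 102}{-104 + 102}} = \frac{34420}{-16 + \frac{1}{-2} \cdot 80} = \frac{34420}{-16 - 40} = \frac{34420}{-56} = 34420 \left(- \frac{1}{56}\right) = - \frac{8605}{14}$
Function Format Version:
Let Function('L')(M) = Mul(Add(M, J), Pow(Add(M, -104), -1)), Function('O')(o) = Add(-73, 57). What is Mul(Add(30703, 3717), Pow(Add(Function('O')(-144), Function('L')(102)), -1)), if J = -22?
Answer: Rational(-8605, 14) ≈ -614.64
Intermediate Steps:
Function('O')(o) = -16
Function('L')(M) = Mul(Pow(Add(-104, M), -1), Add(-22, M)) (Function('L')(M) = Mul(Add(M, -22), Pow(Add(M, -104), -1)) = Mul(Add(-22, M), Pow(Add(-104, M), -1)) = Mul(Pow(Add(-104, M), -1), Add(-22, M)))
Mul(Add(30703, 3717), Pow(Add(Function('O')(-144), Function('L')(102)), -1)) = Mul(Add(30703, 3717), Pow(Add(-16, Mul(Pow(Add(-104, 102), -1), Add(-22, 102))), -1)) = Mul(34420, Pow(Add(-16, Mul(Pow(-2, -1), 80)), -1)) = Mul(34420, Pow(Add(-16, Mul(Rational(-1, 2), 80)), -1)) = Mul(34420, Pow(Add(-16, -40), -1)) = Mul(34420, Pow(-56, -1)) = Mul(34420, Rational(-1, 56)) = Rational(-8605, 14)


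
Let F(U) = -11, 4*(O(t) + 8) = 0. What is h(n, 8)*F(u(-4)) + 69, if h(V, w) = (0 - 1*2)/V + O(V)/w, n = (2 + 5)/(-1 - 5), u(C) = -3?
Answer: 428/7 ≈ 61.143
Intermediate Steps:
O(t) = -8 (O(t) = -8 + (¼)*0 = -8 + 0 = -8)
n = -7/6 (n = 7/(-6) = 7*(-⅙) = -7/6 ≈ -1.1667)
h(V, w) = -8/w - 2/V (h(V, w) = (0 - 1*2)/V - 8/w = (0 - 2)/V - 8/w = -2/V - 8/w = -8/w - 2/V)
h(n, 8)*F(u(-4)) + 69 = (-8/8 - 2/(-7/6))*(-11) + 69 = (-8*⅛ - 2*(-6/7))*(-11) + 69 = (-1 + 12/7)*(-11) + 69 = (5/7)*(-11) + 69 = -55/7 + 69 = 428/7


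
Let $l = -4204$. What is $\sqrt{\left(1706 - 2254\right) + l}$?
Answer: $12 i \sqrt{33} \approx 68.935 i$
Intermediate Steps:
$\sqrt{\left(1706 - 2254\right) + l} = \sqrt{\left(1706 - 2254\right) - 4204} = \sqrt{-548 - 4204} = \sqrt{-4752} = 12 i \sqrt{33}$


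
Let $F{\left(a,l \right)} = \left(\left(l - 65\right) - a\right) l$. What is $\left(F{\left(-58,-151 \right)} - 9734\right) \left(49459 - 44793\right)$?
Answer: $65902584$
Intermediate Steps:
$F{\left(a,l \right)} = l \left(-65 + l - a\right)$ ($F{\left(a,l \right)} = \left(\left(-65 + l\right) - a\right) l = \left(-65 + l - a\right) l = l \left(-65 + l - a\right)$)
$\left(F{\left(-58,-151 \right)} - 9734\right) \left(49459 - 44793\right) = \left(- 151 \left(-65 - 151 - -58\right) - 9734\right) \left(49459 - 44793\right) = \left(- 151 \left(-65 - 151 + 58\right) - 9734\right) 4666 = \left(\left(-151\right) \left(-158\right) - 9734\right) 4666 = \left(23858 - 9734\right) 4666 = 14124 \cdot 4666 = 65902584$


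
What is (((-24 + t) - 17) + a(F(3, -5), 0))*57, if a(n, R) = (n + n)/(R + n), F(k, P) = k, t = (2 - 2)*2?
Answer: -2223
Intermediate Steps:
t = 0 (t = 0*2 = 0)
a(n, R) = 2*n/(R + n) (a(n, R) = (2*n)/(R + n) = 2*n/(R + n))
(((-24 + t) - 17) + a(F(3, -5), 0))*57 = (((-24 + 0) - 17) + 2*3/(0 + 3))*57 = ((-24 - 17) + 2*3/3)*57 = (-41 + 2*3*(⅓))*57 = (-41 + 2)*57 = -39*57 = -2223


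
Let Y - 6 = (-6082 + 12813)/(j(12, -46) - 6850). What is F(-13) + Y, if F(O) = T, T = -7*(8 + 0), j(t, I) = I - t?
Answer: -352131/6908 ≈ -50.974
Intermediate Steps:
T = -56 (T = -7*8 = -56)
F(O) = -56
Y = 34717/6908 (Y = 6 + (-6082 + 12813)/((-46 - 1*12) - 6850) = 6 + 6731/((-46 - 12) - 6850) = 6 + 6731/(-58 - 6850) = 6 + 6731/(-6908) = 6 + 6731*(-1/6908) = 6 - 6731/6908 = 34717/6908 ≈ 5.0256)
F(-13) + Y = -56 + 34717/6908 = -352131/6908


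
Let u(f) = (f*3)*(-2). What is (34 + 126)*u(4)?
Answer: -3840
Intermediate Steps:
u(f) = -6*f (u(f) = (3*f)*(-2) = -6*f)
(34 + 126)*u(4) = (34 + 126)*(-6*4) = 160*(-24) = -3840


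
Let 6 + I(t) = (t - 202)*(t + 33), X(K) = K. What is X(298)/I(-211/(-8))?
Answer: -19072/667759 ≈ -0.028561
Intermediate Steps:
I(t) = -6 + (-202 + t)*(33 + t) (I(t) = -6 + (t - 202)*(t + 33) = -6 + (-202 + t)*(33 + t))
X(298)/I(-211/(-8)) = 298/(-6672 + (-211/(-8))**2 - (-35659)/(-8)) = 298/(-6672 + (-211*(-1/8))**2 - (-35659)*(-1)/8) = 298/(-6672 + (211/8)**2 - 169*211/8) = 298/(-6672 + 44521/64 - 35659/8) = 298/(-667759/64) = 298*(-64/667759) = -19072/667759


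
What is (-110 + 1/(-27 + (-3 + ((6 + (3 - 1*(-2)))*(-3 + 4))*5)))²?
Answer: 7557001/625 ≈ 12091.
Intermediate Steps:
(-110 + 1/(-27 + (-3 + ((6 + (3 - 1*(-2)))*(-3 + 4))*5)))² = (-110 + 1/(-27 + (-3 + ((6 + (3 + 2))*1)*5)))² = (-110 + 1/(-27 + (-3 + ((6 + 5)*1)*5)))² = (-110 + 1/(-27 + (-3 + (11*1)*5)))² = (-110 + 1/(-27 + (-3 + 11*5)))² = (-110 + 1/(-27 + (-3 + 55)))² = (-110 + 1/(-27 + 52))² = (-110 + 1/25)² = (-2749/25)² = 7557001/625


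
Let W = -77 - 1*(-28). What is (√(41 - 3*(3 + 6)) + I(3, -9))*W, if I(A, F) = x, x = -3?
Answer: 147 - 49*√14 ≈ -36.341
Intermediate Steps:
I(A, F) = -3
W = -49 (W = -77 + 28 = -49)
(√(41 - 3*(3 + 6)) + I(3, -9))*W = (√(41 - 3*(3 + 6)) - 3)*(-49) = (√(41 - 3*9) - 3)*(-49) = (√(41 - 27) - 3)*(-49) = (√14 - 3)*(-49) = (-3 + √14)*(-49) = 147 - 49*√14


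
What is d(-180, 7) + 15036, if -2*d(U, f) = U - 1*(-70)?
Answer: 15091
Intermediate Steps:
d(U, f) = -35 - U/2 (d(U, f) = -(U - 1*(-70))/2 = -(U + 70)/2 = -(70 + U)/2 = -35 - U/2)
d(-180, 7) + 15036 = (-35 - 1/2*(-180)) + 15036 = (-35 + 90) + 15036 = 55 + 15036 = 15091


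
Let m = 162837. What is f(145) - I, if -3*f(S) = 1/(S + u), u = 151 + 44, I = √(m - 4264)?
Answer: -1/1020 - √158573 ≈ -398.21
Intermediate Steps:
I = √158573 (I = √(162837 - 4264) = √158573 ≈ 398.21)
u = 195
f(S) = -1/(3*(195 + S)) (f(S) = -1/(3*(S + 195)) = -1/(3*(195 + S)))
f(145) - I = -1/(585 + 3*145) - √158573 = -1/(585 + 435) - √158573 = -1/1020 - √158573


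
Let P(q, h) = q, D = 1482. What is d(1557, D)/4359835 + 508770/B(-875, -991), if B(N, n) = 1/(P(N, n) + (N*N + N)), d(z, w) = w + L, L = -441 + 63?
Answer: 1694391816097182354/4359835 ≈ 3.8864e+11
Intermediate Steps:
L = -378
d(z, w) = -378 + w (d(z, w) = w - 378 = -378 + w)
B(N, n) = 1/(N² + 2*N) (B(N, n) = 1/(N + (N*N + N)) = 1/(N + (N² + N)) = 1/(N + (N + N²)) = 1/(N² + 2*N))
d(1557, D)/4359835 + 508770/B(-875, -991) = (-378 + 1482)/4359835 + 508770/((1/((-875)*(2 - 875)))) = 1104*(1/4359835) + 508770/((-1/875/(-873))) = 1104/4359835 + 508770/((-1/875*(-1/873))) = 1104/4359835 + 508770/(1/763875) = 1104/4359835 + 508770*763875 = 1104/4359835 + 388636683750 = 1694391816097182354/4359835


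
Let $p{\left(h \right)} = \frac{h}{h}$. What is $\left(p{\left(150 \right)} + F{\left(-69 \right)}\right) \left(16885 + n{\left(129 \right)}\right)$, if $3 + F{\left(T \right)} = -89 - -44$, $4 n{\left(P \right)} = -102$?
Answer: $- \frac{1584793}{2} \approx -7.924 \cdot 10^{5}$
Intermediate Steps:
$n{\left(P \right)} = - \frac{51}{2}$ ($n{\left(P \right)} = \frac{1}{4} \left(-102\right) = - \frac{51}{2}$)
$F{\left(T \right)} = -48$ ($F{\left(T \right)} = -3 - 45 = -48$)
$p{\left(h \right)} = 1$
$\left(p{\left(150 \right)} + F{\left(-69 \right)}\right) \left(16885 + n{\left(129 \right)}\right) = \left(1 - 48\right) \left(16885 - \frac{51}{2}\right) = \left(-47\right) \frac{33719}{2} = - \frac{1584793}{2}$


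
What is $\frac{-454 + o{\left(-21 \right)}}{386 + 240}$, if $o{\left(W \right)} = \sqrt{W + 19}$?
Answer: $- \frac{227}{313} + \frac{i \sqrt{2}}{626} \approx -0.72524 + 0.0022591 i$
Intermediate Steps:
$o{\left(W \right)} = \sqrt{19 + W}$
$\frac{-454 + o{\left(-21 \right)}}{386 + 240} = \frac{-454 + \sqrt{19 - 21}}{386 + 240} = \frac{-454 + \sqrt{-2}}{626} = \left(-454 + i \sqrt{2}\right) \frac{1}{626} = - \frac{227}{313} + \frac{i \sqrt{2}}{626}$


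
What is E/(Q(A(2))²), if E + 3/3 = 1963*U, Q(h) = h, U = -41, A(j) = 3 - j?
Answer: -80484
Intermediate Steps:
E = -80484 (E = -1 + 1963*(-41) = -1 - 80483 = -80484)
E/(Q(A(2))²) = -80484/(3 - 1*2)² = -80484/(3 - 2)² = -80484/(1²) = -80484/1 = -80484*1 = -80484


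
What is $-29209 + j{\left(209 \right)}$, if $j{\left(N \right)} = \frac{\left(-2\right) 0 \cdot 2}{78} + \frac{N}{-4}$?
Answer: $- \frac{117045}{4} \approx -29261.0$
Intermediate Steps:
$j{\left(N \right)} = - \frac{N}{4}$ ($j{\left(N \right)} = 0 \cdot 2 \cdot \frac{1}{78} + N \left(- \frac{1}{4}\right) = 0 \cdot \frac{1}{78} - \frac{N}{4} = 0 - \frac{N}{4} = - \frac{N}{4}$)
$-29209 + j{\left(209 \right)} = -29209 - \frac{209}{4} = - \frac{117045}{4}$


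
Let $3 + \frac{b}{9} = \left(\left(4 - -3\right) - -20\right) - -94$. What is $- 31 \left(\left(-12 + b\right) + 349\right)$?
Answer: $-43369$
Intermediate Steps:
$b = 1062$ ($b = -27 + 9 \left(\left(\left(4 - -3\right) - -20\right) - -94\right) = -27 + 9 \left(\left(\left(4 + 3\right) + 20\right) + 94\right) = -27 + 9 \left(\left(7 + 20\right) + 94\right) = -27 + 9 \left(27 + 94\right) = -27 + 9 \cdot 121 = -27 + 1089 = 1062$)
$- 31 \left(\left(-12 + b\right) + 349\right) = - 31 \left(\left(-12 + 1062\right) + 349\right) = - 31 \left(1050 + 349\right) = \left(-31\right) 1399 = -43369$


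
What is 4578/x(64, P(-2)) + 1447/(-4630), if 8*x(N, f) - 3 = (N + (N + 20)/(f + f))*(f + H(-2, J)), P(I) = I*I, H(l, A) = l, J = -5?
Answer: 21168647/87970 ≈ 240.63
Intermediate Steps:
P(I) = I²
x(N, f) = 3/8 + (-2 + f)*(N + (20 + N)/(2*f))/8 (x(N, f) = 3/8 + ((N + (N + 20)/(f + f))*(f - 2))/8 = 3/8 + ((N + (20 + N)/((2*f)))*(-2 + f))/8 = 3/8 + ((N + (20 + N)*(1/(2*f)))*(-2 + f))/8 = 3/8 + ((N + (20 + N)/(2*f))*(-2 + f))/8 = 3/8 + ((-2 + f)*(N + (20 + N)/(2*f)))/8 = 3/8 + (-2 + f)*(N + (20 + N)/(2*f))/8)
4578/x(64, P(-2)) + 1447/(-4630) = 4578/(((-40 - 2*64 + (-2)²*(26 - 3*64 + 2*64*(-2)²))/(16*((-2)²)))) + 1447/(-4630) = 4578/(((1/16)*(-40 - 128 + 4*(26 - 192 + 2*64*4))/4)) + 1447*(-1/4630) = 4578/(((1/16)*(¼)*(-40 - 128 + 4*(26 - 192 + 512)))) - 1447/4630 = 4578/(((1/16)*(¼)*(-40 - 128 + 4*346))) - 1447/4630 = 4578/(((1/16)*(¼)*(-40 - 128 + 1384))) - 1447/4630 = 4578/(((1/16)*(¼)*1216)) - 1447/4630 = 4578/19 - 1447/4630 = 21168647/87970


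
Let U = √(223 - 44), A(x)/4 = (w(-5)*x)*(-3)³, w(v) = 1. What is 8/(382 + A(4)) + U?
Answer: -4/25 + √179 ≈ 13.219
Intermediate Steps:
A(x) = -108*x (A(x) = 4*((1*x)*(-3)³) = 4*(x*(-27)) = 4*(-27*x) = -108*x)
U = √179 ≈ 13.379
8/(382 + A(4)) + U = 8/(382 - 108*4) + √179 = 8/(382 - 432) + √179 = 8/(-50) + √179 = 8*(-1/50) + √179 = -4/25 + √179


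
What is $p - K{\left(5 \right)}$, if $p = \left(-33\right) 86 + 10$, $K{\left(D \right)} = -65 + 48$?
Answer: $-2811$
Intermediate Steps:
$K{\left(D \right)} = -17$
$p = -2828$ ($p = -2838 + 10 = -2828$)
$p - K{\left(5 \right)} = -2828 - -17 = -2828 + 17 = -2811$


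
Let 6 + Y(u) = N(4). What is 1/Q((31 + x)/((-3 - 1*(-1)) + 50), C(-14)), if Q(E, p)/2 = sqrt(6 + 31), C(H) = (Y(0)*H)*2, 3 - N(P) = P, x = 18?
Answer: sqrt(37)/74 ≈ 0.082199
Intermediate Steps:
N(P) = 3 - P
Y(u) = -7 (Y(u) = -6 + (3 - 1*4) = -6 + (3 - 4) = -6 - 1 = -7)
C(H) = -14*H (C(H) = -7*H*2 = -14*H)
Q(E, p) = 2*sqrt(37) (Q(E, p) = 2*sqrt(6 + 31) = 2*sqrt(37))
1/Q((31 + x)/((-3 - 1*(-1)) + 50), C(-14)) = 1/(2*sqrt(37)) = sqrt(37)/74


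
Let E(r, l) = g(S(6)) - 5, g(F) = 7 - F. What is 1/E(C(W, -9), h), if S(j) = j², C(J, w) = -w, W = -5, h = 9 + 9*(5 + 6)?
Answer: -1/34 ≈ -0.029412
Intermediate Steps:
h = 108 (h = 9 + 9*11 = 9 + 99 = 108)
E(r, l) = -34 (E(r, l) = (7 - 1*6²) - 5 = (7 - 1*36) - 5 = (7 - 36) - 5 = -29 - 5 = -34)
1/E(C(W, -9), h) = 1/(-34) = -1/34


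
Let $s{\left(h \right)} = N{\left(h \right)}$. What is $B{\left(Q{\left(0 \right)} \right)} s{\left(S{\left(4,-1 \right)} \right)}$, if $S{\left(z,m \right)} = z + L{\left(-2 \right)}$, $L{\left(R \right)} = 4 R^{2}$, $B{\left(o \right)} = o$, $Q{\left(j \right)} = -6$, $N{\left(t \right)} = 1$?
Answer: $-6$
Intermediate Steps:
$S{\left(z,m \right)} = 16 + z$ ($S{\left(z,m \right)} = z + 4 \left(-2\right)^{2} = z + 4 \cdot 4 = z + 16 = 16 + z$)
$s{\left(h \right)} = 1$
$B{\left(Q{\left(0 \right)} \right)} s{\left(S{\left(4,-1 \right)} \right)} = \left(-6\right) 1 = -6$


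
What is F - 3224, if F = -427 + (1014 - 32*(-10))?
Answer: -2317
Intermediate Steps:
F = 907 (F = -427 + (1014 - 1*(-320)) = -427 + (1014 + 320) = -427 + 1334 = 907)
F - 3224 = 907 - 3224 = -2317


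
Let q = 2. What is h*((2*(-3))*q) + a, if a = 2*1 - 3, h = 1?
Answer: -13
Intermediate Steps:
a = -1 (a = 2 - 3 = -1)
h*((2*(-3))*q) + a = 1*((2*(-3))*2) - 1 = 1*(-6*2) - 1 = 1*(-12) - 1 = -12 - 1 = -13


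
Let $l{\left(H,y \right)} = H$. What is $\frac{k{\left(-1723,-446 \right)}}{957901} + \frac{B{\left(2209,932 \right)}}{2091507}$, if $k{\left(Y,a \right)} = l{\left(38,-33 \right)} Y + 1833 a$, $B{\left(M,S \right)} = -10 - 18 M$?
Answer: $- \frac{178610972}{189847119} \approx -0.94081$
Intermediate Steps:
$k{\left(Y,a \right)} = 38 Y + 1833 a$
$\frac{k{\left(-1723,-446 \right)}}{957901} + \frac{B{\left(2209,932 \right)}}{2091507} = \frac{38 \left(-1723\right) + 1833 \left(-446\right)}{957901} + \frac{-10 - 39762}{2091507} = \left(-65474 - 817518\right) \frac{1}{957901} + \left(-10 - 39762\right) \frac{1}{2091507} = \left(-882992\right) \frac{1}{957901} - \frac{652}{34287} = - \frac{5104}{5537} - \frac{652}{34287} = - \frac{178610972}{189847119}$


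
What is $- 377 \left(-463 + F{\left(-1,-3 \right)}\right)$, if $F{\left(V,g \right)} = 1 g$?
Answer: $175682$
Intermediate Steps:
$F{\left(V,g \right)} = g$
$- 377 \left(-463 + F{\left(-1,-3 \right)}\right) = - 377 \left(-463 - 3\right) = \left(-377\right) \left(-466\right) = 175682$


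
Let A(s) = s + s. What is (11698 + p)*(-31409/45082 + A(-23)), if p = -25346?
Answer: 14365755144/22541 ≈ 6.3732e+5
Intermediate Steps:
A(s) = 2*s
(11698 + p)*(-31409/45082 + A(-23)) = (11698 - 25346)*(-31409/45082 + 2*(-23)) = -13648*(-31409*1/45082 - 46) = -13648*(-31409/45082 - 46) = -13648*(-2105181/45082) = 14365755144/22541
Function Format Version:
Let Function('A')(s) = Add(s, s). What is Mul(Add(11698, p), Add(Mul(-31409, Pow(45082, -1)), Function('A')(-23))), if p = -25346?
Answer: Rational(14365755144, 22541) ≈ 6.3732e+5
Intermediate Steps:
Function('A')(s) = Mul(2, s)
Mul(Add(11698, p), Add(Mul(-31409, Pow(45082, -1)), Function('A')(-23))) = Mul(Add(11698, -25346), Add(Mul(-31409, Pow(45082, -1)), Mul(2, -23))) = Mul(-13648, Add(Mul(-31409, Rational(1, 45082)), -46)) = Mul(-13648, Add(Rational(-31409, 45082), -46)) = Mul(-13648, Rational(-2105181, 45082)) = Rational(14365755144, 22541)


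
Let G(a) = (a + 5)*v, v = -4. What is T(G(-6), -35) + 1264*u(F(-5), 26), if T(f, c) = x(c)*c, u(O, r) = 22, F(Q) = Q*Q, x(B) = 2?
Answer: 27738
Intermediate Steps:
G(a) = -20 - 4*a (G(a) = (a + 5)*(-4) = (5 + a)*(-4) = -20 - 4*a)
F(Q) = Q²
T(f, c) = 2*c
T(G(-6), -35) + 1264*u(F(-5), 26) = 2*(-35) + 1264*22 = -70 + 27808 = 27738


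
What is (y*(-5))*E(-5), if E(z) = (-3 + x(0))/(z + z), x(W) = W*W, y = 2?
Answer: -3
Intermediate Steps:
x(W) = W²
E(z) = -3/(2*z) (E(z) = (-3 + 0²)/(z + z) = (-3 + 0)/((2*z)) = -3/(2*z))
(y*(-5))*E(-5) = (2*(-5))*(-3/2/(-5)) = -(-15)*(-1)/5 = -10*3/10 = -3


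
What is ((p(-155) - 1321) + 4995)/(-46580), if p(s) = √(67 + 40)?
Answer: -1837/23290 - √107/46580 ≈ -0.079097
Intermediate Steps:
p(s) = √107
((p(-155) - 1321) + 4995)/(-46580) = ((√107 - 1321) + 4995)/(-46580) = ((-1321 + √107) + 4995)*(-1/46580) = (3674 + √107)*(-1/46580) = -1837/23290 - √107/46580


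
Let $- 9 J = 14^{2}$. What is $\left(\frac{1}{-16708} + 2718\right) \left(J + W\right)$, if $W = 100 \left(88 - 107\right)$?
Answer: $- \frac{196362971132}{37593} \approx -5.2234 \cdot 10^{6}$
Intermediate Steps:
$J = - \frac{196}{9}$ ($J = - \frac{14^{2}}{9} = \left(- \frac{1}{9}\right) 196 = - \frac{196}{9} \approx -21.778$)
$W = -1900$ ($W = 100 \left(-19\right) = -1900$)
$\left(\frac{1}{-16708} + 2718\right) \left(J + W\right) = \left(\frac{1}{-16708} + 2718\right) \left(- \frac{196}{9} - 1900\right) = \left(- \frac{1}{16708} + 2718\right) \left(- \frac{17296}{9}\right) = \frac{45412343}{16708} \left(- \frac{17296}{9}\right) = - \frac{196362971132}{37593}$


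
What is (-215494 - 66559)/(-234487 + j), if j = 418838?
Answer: -282053/184351 ≈ -1.5300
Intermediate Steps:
(-215494 - 66559)/(-234487 + j) = (-215494 - 66559)/(-234487 + 418838) = -282053/184351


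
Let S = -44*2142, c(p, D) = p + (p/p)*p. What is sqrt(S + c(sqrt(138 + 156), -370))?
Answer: sqrt(-94248 + 14*sqrt(6)) ≈ 306.94*I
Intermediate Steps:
c(p, D) = 2*p (c(p, D) = p + 1*p = p + p = 2*p)
S = -94248
sqrt(S + c(sqrt(138 + 156), -370)) = sqrt(-94248 + 2*sqrt(138 + 156)) = sqrt(-94248 + 2*sqrt(294)) = sqrt(-94248 + 2*(7*sqrt(6))) = sqrt(-94248 + 14*sqrt(6))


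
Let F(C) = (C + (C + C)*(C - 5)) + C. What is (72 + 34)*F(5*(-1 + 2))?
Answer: 1060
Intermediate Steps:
F(C) = 2*C + 2*C*(-5 + C) (F(C) = (C + (2*C)*(-5 + C)) + C = (C + 2*C*(-5 + C)) + C = 2*C + 2*C*(-5 + C))
(72 + 34)*F(5*(-1 + 2)) = (72 + 34)*(2*(5*(-1 + 2))*(-4 + 5*(-1 + 2))) = 106*(2*(5*1)*(-4 + 5*1)) = 106*(2*5*(-4 + 5)) = 106*(2*5*1) = 106*10 = 1060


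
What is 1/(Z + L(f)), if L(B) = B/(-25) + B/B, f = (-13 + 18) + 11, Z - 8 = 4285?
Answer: 25/107334 ≈ 0.00023292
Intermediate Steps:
Z = 4293 (Z = 8 + 4285 = 4293)
f = 16 (f = 5 + 11 = 16)
L(B) = 1 - B/25 (L(B) = B*(-1/25) + 1 = -B/25 + 1 = 1 - B/25)
1/(Z + L(f)) = 1/(4293 + (1 - 1/25*16)) = 1/(4293 + (1 - 16/25)) = 1/(4293 + 9/25) = 1/(107334/25) = 25/107334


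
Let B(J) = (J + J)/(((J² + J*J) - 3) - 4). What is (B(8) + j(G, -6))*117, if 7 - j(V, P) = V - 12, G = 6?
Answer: 185913/121 ≈ 1536.5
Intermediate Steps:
j(V, P) = 19 - V (j(V, P) = 7 - (V - 12) = 7 - (-12 + V) = 7 + (12 - V) = 19 - V)
B(J) = 2*J/(-7 + 2*J²) (B(J) = (2*J)/(((J² + J²) - 3) - 4) = (2*J)/((2*J² - 3) - 4) = (2*J)/((-3 + 2*J²) - 4) = (2*J)/(-7 + 2*J²) = 2*J/(-7 + 2*J²))
(B(8) + j(G, -6))*117 = (2*8/(-7 + 2*8²) + (19 - 1*6))*117 = (2*8/(-7 + 2*64) + (19 - 6))*117 = (2*8/(-7 + 128) + 13)*117 = (2*8/121 + 13)*117 = (2*8*(1/121) + 13)*117 = (16/121 + 13)*117 = (1589/121)*117 = 185913/121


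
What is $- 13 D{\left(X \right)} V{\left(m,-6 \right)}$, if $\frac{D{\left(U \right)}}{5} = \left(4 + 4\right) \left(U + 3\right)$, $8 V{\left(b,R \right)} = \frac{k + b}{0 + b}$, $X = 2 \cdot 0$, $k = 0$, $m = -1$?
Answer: $-195$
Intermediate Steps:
$X = 0$
$V{\left(b,R \right)} = \frac{1}{8}$ ($V{\left(b,R \right)} = \frac{\left(0 + b\right) \frac{1}{0 + b}}{8} = \frac{b \frac{1}{b}}{8} = \frac{1}{8} \cdot 1 = \frac{1}{8}$)
$D{\left(U \right)} = 120 + 40 U$ ($D{\left(U \right)} = 5 \left(4 + 4\right) \left(U + 3\right) = 5 \cdot 8 \left(3 + U\right) = 5 \left(24 + 8 U\right) = 120 + 40 U$)
$- 13 D{\left(X \right)} V{\left(m,-6 \right)} = - 13 \left(120 + 40 \cdot 0\right) \frac{1}{8} = - 13 \left(120 + 0\right) \frac{1}{8} = \left(-13\right) 120 \cdot \frac{1}{8} = \left(-1560\right) \frac{1}{8} = -195$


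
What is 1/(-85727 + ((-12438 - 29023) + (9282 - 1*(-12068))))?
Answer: -1/105838 ≈ -9.4484e-6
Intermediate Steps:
1/(-85727 + ((-12438 - 29023) + (9282 - 1*(-12068)))) = 1/(-85727 + (-41461 + (9282 + 12068))) = 1/(-85727 + (-41461 + 21350)) = 1/(-85727 - 20111) = 1/(-105838) = -1/105838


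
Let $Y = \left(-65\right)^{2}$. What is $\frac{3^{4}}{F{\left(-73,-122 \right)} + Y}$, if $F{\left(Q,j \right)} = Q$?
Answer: $\frac{27}{1384} \approx 0.019509$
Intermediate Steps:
$Y = 4225$
$\frac{3^{4}}{F{\left(-73,-122 \right)} + Y} = \frac{3^{4}}{-73 + 4225} = \frac{81}{4152} = 81 \cdot \frac{1}{4152} = \frac{27}{1384}$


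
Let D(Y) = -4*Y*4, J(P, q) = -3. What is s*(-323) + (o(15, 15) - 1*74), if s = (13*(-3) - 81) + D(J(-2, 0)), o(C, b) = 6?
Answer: 23188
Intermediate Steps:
D(Y) = -16*Y
s = -72 (s = (13*(-3) - 81) - 16*(-3) = (-39 - 81) + 48 = -120 + 48 = -72)
s*(-323) + (o(15, 15) - 1*74) = -72*(-323) + (6 - 1*74) = 23256 + (6 - 74) = 23256 - 68 = 23188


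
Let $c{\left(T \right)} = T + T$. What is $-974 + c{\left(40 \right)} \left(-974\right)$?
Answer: $-78894$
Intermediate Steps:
$c{\left(T \right)} = 2 T$
$-974 + c{\left(40 \right)} \left(-974\right) = -974 + 2 \cdot 40 \left(-974\right) = -974 + 80 \left(-974\right) = -974 - 77920 = -78894$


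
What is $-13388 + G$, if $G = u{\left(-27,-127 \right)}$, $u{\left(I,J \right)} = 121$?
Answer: $-13267$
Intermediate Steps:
$G = 121$
$-13388 + G = -13388 + 121 = -13267$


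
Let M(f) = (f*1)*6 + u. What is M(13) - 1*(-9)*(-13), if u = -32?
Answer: -71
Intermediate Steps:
M(f) = -32 + 6*f (M(f) = (f*1)*6 - 32 = f*6 - 32 = 6*f - 32 = -32 + 6*f)
M(13) - 1*(-9)*(-13) = (-32 + 6*13) - 1*(-9)*(-13) = (-32 + 78) - (-9)*(-13) = 46 - 1*117 = 46 - 117 = -71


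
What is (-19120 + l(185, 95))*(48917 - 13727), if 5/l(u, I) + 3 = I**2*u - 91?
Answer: -1123315217240850/1669531 ≈ -6.7283e+8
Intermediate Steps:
l(u, I) = 5/(-94 + u*I**2) (l(u, I) = 5/(-3 + (I**2*u - 91)) = 5/(-3 + (u*I**2 - 91)) = 5/(-3 + (-91 + u*I**2)) = 5/(-94 + u*I**2))
(-19120 + l(185, 95))*(48917 - 13727) = (-19120 + 5/(-94 + 185*95**2))*(48917 - 13727) = (-19120 + 5/(-94 + 185*9025))*35190 = (-19120 + 5/(-94 + 1669625))*35190 = (-19120 + 5/1669531)*35190 = -31921432715/1669531*35190 = -1123315217240850/1669531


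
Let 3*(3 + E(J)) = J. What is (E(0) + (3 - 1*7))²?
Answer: 49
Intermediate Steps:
E(J) = -3 + J/3
(E(0) + (3 - 1*7))² = ((-3 + (⅓)*0) + (3 - 1*7))² = ((-3 + 0) + (3 - 7))² = (-3 - 4)² = (-7)² = 49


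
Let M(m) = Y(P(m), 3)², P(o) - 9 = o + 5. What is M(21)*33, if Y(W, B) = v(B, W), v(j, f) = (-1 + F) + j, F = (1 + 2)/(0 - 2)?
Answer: 33/4 ≈ 8.2500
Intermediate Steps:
F = -3/2 (F = 3/(-2) = 3*(-½) = -3/2 ≈ -1.5000)
P(o) = 14 + o (P(o) = 9 + (o + 5) = 9 + (5 + o) = 14 + o)
v(j, f) = -5/2 + j (v(j, f) = (-1 - 3/2) + j = -5/2 + j)
Y(W, B) = -5/2 + B
M(m) = ¼ (M(m) = (-5/2 + 3)² = (½)² = ¼)
M(21)*33 = (¼)*33 = 33/4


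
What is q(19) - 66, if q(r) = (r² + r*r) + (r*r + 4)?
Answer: 1021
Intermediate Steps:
q(r) = 4 + 3*r² (q(r) = (r² + r²) + (r² + 4) = 2*r² + (4 + r²) = 4 + 3*r²)
q(19) - 66 = (4 + 3*19²) - 66 = (4 + 3*361) - 66 = (4 + 1083) - 66 = 1087 - 66 = 1021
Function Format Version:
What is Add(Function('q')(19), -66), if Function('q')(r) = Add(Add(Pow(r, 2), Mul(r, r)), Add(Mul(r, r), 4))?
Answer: 1021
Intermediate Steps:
Function('q')(r) = Add(4, Mul(3, Pow(r, 2))) (Function('q')(r) = Add(Add(Pow(r, 2), Pow(r, 2)), Add(Pow(r, 2), 4)) = Add(Mul(2, Pow(r, 2)), Add(4, Pow(r, 2))) = Add(4, Mul(3, Pow(r, 2))))
Add(Function('q')(19), -66) = Add(Add(4, Mul(3, Pow(19, 2))), -66) = Add(Add(4, Mul(3, 361)), -66) = Add(Add(4, 1083), -66) = Add(1087, -66) = 1021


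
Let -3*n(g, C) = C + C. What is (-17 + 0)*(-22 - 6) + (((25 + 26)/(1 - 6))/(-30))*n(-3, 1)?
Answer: 35683/75 ≈ 475.77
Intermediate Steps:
n(g, C) = -2*C/3 (n(g, C) = -(C + C)/3 = -2*C/3)
(-17 + 0)*(-22 - 6) + (((25 + 26)/(1 - 6))/(-30))*n(-3, 1) = (-17 + 0)*(-22 - 6) + (((25 + 26)/(1 - 6))/(-30))*(-⅔*1) = -17*(-28) + ((51/(-5))*(-1/30))*(-⅔) = 476 + ((51*(-⅕))*(-1/30))*(-⅔) = 476 - 51/5*(-1/30)*(-⅔) = 476 + (17/50)*(-⅔) = 476 - 17/75 = 35683/75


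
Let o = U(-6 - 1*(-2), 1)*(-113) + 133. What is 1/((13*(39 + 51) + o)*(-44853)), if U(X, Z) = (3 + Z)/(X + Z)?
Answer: -1/65201311 ≈ -1.5337e-8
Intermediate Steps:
U(X, Z) = (3 + Z)/(X + Z)
o = 851/3 (o = ((3 + 1)/((-6 - 1*(-2)) + 1))*(-113) + 133 = (4/((-6 + 2) + 1))*(-113) + 133 = (4/(-4 + 1))*(-113) + 133 = (4/(-3))*(-113) + 133 = -1/3*4*(-113) + 133 = -4/3*(-113) + 133 = 452/3 + 133 = 851/3 ≈ 283.67)
1/((13*(39 + 51) + o)*(-44853)) = 1/((13*(39 + 51) + 851/3)*(-44853)) = -1/44853/(13*90 + 851/3) = -1/44853/(1170 + 851/3) = -1/44853/(4361/3) = (3/4361)*(-1/44853) = -1/65201311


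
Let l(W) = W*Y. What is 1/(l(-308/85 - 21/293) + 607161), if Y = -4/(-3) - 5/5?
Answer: 74715/45363942086 ≈ 1.6470e-6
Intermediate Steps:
Y = ⅓ (Y = -4*(-⅓) - 5*⅕ = 4/3 - 1 = ⅓ ≈ 0.33333)
l(W) = W/3 (l(W) = W*(⅓) = W/3)
1/(l(-308/85 - 21/293) + 607161) = 1/((-308/85 - 21/293)/3 + 607161) = 1/((⅓)*(-92029/24905) + 607161) = 1/(-92029/74715 + 607161) = 1/(45363942086/74715) = 74715/45363942086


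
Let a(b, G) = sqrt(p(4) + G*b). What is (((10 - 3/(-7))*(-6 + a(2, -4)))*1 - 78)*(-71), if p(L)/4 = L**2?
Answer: 69864/7 - 10366*sqrt(14)/7 ≈ 4439.7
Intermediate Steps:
p(L) = 4*L**2
a(b, G) = sqrt(64 + G*b) (a(b, G) = sqrt(4*4**2 + G*b) = sqrt(4*16 + G*b) = sqrt(64 + G*b))
(((10 - 3/(-7))*(-6 + a(2, -4)))*1 - 78)*(-71) = (((10 - 3/(-7))*(-6 + sqrt(64 - 4*2)))*1 - 78)*(-71) = (((10 - 3*(-1/7))*(-6 + sqrt(64 - 8)))*1 - 78)*(-71) = (((10 + 3/7)*(-6 + sqrt(56)))*1 - 78)*(-71) = ((73*(-6 + 2*sqrt(14))/7)*1 - 78)*(-71) = ((-438/7 + 146*sqrt(14)/7)*1 - 78)*(-71) = ((-438/7 + 146*sqrt(14)/7) - 78)*(-71) = (-984/7 + 146*sqrt(14)/7)*(-71) = 69864/7 - 10366*sqrt(14)/7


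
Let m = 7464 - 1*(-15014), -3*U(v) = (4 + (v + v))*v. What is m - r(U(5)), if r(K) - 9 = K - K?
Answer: 22469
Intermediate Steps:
U(v) = -v*(4 + 2*v)/3 (U(v) = -(4 + (v + v))*v/3 = -(4 + 2*v)*v/3 = -v*(4 + 2*v)/3)
r(K) = 9 (r(K) = 9 + (K - K) = 9 + 0 = 9)
m = 22478 (m = 7464 + 15014 = 22478)
m - r(U(5)) = 22478 - 1*9 = 22478 - 9 = 22469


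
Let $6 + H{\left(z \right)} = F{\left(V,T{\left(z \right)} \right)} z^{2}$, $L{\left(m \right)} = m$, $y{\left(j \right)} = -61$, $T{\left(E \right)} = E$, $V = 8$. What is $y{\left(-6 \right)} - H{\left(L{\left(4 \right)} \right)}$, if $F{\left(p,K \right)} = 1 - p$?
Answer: $57$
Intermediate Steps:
$H{\left(z \right)} = -6 - 7 z^{2}$ ($H{\left(z \right)} = -6 + \left(1 - 8\right) z^{2} = -6 - 7 z^{2}$)
$y{\left(-6 \right)} - H{\left(L{\left(4 \right)} \right)} = -61 - \left(-6 - 7 \cdot 4^{2}\right) = -61 - \left(-6 - 112\right) = -61 - -118 = -61 + 118 = 57$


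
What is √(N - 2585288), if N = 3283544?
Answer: 12*√4849 ≈ 835.62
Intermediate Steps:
√(N - 2585288) = √(3283544 - 2585288) = √698256 = 12*√4849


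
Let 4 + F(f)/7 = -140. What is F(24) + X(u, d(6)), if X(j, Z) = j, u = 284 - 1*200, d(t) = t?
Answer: -924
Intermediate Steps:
u = 84 (u = 284 - 200 = 84)
F(f) = -1008 (F(f) = -28 + 7*(-140) = -28 - 980 = -1008)
F(24) + X(u, d(6)) = -1008 + 84 = -924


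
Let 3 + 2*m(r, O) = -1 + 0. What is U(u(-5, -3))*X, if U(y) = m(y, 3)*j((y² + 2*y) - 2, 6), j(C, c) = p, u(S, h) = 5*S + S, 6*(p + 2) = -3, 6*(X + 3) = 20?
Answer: 5/3 ≈ 1.6667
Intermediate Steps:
X = ⅓ (X = -3 + (⅙)*20 = -3 + 10/3 = ⅓ ≈ 0.33333)
p = -5/2 (p = -2 + (⅙)*(-3) = -2 - ½ = -5/2 ≈ -2.5000)
u(S, h) = 6*S
m(r, O) = -2 (m(r, O) = -3/2 + (-1 + 0)/2 = -3/2 + (½)*(-1) = -3/2 - ½ = -2)
j(C, c) = -5/2
U(y) = 5 (U(y) = -2*(-5/2) = 5)
U(u(-5, -3))*X = 5*(⅓) = 5/3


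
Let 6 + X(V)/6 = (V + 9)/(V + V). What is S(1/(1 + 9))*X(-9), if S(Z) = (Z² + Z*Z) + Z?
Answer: -108/25 ≈ -4.3200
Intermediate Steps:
S(Z) = Z + 2*Z² (S(Z) = (Z² + Z²) + Z = 2*Z² + Z = Z + 2*Z²)
X(V) = -36 + 3*(9 + V)/V (X(V) = -36 + 6*((V + 9)/(V + V)) = -36 + 6*((9 + V)/((2*V))) = -36 + 6*((9 + V)*(1/(2*V))) = -36 + 6*((9 + V)/(2*V)) = -36 + 3*(9 + V)/V)
S(1/(1 + 9))*X(-9) = ((1 + 2/(1 + 9))/(1 + 9))*(-33 + 27/(-9)) = ((1 + 2/10)/10)*(-33 + 27*(-⅑)) = ((1 + 2*(⅒))/10)*(-33 - 3) = ((1 + ⅕)/10)*(-36) = ((⅒)*(6/5))*(-36) = (3/25)*(-36) = -108/25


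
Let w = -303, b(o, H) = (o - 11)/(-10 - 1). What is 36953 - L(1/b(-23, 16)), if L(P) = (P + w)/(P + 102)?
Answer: 128569778/3479 ≈ 36956.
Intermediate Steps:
b(o, H) = 1 - o/11 (b(o, H) = (-11 + o)/(-11) = (-11 + o)*(-1/11) = 1 - o/11)
L(P) = (-303 + P)/(102 + P) (L(P) = (P - 303)/(P + 102) = (-303 + P)/(102 + P))
36953 - L(1/b(-23, 16)) = 36953 - (-303 + 1/(1 - 1/11*(-23)))/(102 + 1/(1 - 1/11*(-23))) = 36953 - (-303 + 1/(1 + 23/11))/(102 + 1/(1 + 23/11)) = 36953 - (-303 + 1/(34/11))/(102 + 1/(34/11)) = 36953 - (-303 + 11/34)/(102 + 11/34) = 36953 - (-10291)/(3479/34*34) = 36953 - 34*(-10291)/(3479*34) = 36953 - 1*(-10291/3479) = 36953 + 10291/3479 = 128569778/3479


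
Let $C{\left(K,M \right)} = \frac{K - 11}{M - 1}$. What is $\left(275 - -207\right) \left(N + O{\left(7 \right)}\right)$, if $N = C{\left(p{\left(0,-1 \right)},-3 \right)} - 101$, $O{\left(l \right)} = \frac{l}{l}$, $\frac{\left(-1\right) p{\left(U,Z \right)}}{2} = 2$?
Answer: $- \frac{92785}{2} \approx -46393.0$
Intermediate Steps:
$p{\left(U,Z \right)} = -4$ ($p{\left(U,Z \right)} = \left(-2\right) 2 = -4$)
$O{\left(l \right)} = 1$
$C{\left(K,M \right)} = \frac{-11 + K}{-1 + M}$
$N = - \frac{389}{4}$ ($N = \frac{-11 - 4}{-1 - 3} - 101 = \frac{1}{-4} \left(-15\right) - 101 = \left(- \frac{1}{4}\right) \left(-15\right) - 101 = \frac{15}{4} - 101 = - \frac{389}{4} \approx -97.25$)
$\left(275 - -207\right) \left(N + O{\left(7 \right)}\right) = \left(275 - -207\right) \left(- \frac{389}{4} + 1\right) = \left(275 + 207\right) \left(- \frac{385}{4}\right) = 482 \left(- \frac{385}{4}\right) = - \frac{92785}{2}$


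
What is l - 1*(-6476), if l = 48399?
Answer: 54875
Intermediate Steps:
l - 1*(-6476) = 48399 - 1*(-6476) = 48399 + 6476 = 54875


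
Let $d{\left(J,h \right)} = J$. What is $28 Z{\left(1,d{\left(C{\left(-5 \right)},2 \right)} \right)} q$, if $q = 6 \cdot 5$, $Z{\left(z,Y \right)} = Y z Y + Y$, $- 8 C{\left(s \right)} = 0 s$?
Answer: $0$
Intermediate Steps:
$C{\left(s \right)} = 0$ ($C{\left(s \right)} = - \frac{0 s}{8} = \left(- \frac{1}{8}\right) 0 = 0$)
$Z{\left(z,Y \right)} = Y + z Y^{2}$ ($Z{\left(z,Y \right)} = z Y^{2} + Y = Y + z Y^{2}$)
$q = 30$
$28 Z{\left(1,d{\left(C{\left(-5 \right)},2 \right)} \right)} q = 28 \cdot 0 \left(1 + 0 \cdot 1\right) 30 = 28 \cdot 0 \left(1 + 0\right) 30 = 28 \cdot 0 \cdot 1 \cdot 30 = 28 \cdot 0 \cdot 30 = 0 \cdot 30 = 0$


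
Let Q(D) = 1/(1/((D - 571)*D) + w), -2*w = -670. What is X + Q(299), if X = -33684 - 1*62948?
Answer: -2632727066200/27244879 ≈ -96632.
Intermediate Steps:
w = 335 (w = -½*(-670) = 335)
X = -96632 (X = -33684 - 62948 = -96632)
Q(D) = 1/(335 + 1/(D*(-571 + D))) (Q(D) = 1/(1/((D - 571)*D) + 335) = 1/(1/((-571 + D)*D) + 335) = 1/(1/(D*(-571 + D)) + 335) = 1/(335 + 1/(D*(-571 + D))))
X + Q(299) = -96632 + 299*(-571 + 299)/(1 - 191285*299 + 335*299²) = -96632 + 299*(-272)/(1 - 57194215 + 335*89401) = -96632 + 299*(-272)/(1 - 57194215 + 29949335) = -96632 + 299*(-272)/(-27244879) = -96632 + 299*(-1/27244879)*(-272) = -96632 + 81328/27244879 = -2632727066200/27244879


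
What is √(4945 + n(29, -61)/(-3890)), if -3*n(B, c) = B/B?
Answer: √673454122170/11670 ≈ 70.321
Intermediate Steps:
n(B, c) = -⅓ (n(B, c) = -B/(3*B) = -⅓*1 = -⅓)
√(4945 + n(29, -61)/(-3890)) = √(4945 - ⅓/(-3890)) = √(4945 - ⅓*(-1/3890)) = √(4945 + 1/11670) = √(57708151/11670) = √673454122170/11670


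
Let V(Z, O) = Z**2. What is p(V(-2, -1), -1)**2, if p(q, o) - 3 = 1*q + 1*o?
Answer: 36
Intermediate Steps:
p(q, o) = 3 + o + q (p(q, o) = 3 + (1*q + 1*o) = 3 + (q + o) = 3 + (o + q) = 3 + o + q)
p(V(-2, -1), -1)**2 = (3 - 1 + (-2)**2)**2 = (3 - 1 + 4)**2 = 6**2 = 36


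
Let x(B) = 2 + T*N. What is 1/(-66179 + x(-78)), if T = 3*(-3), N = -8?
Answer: -1/66105 ≈ -1.5127e-5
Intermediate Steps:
T = -9
x(B) = 74 (x(B) = 2 - 9*(-8) = 2 + 72 = 74)
1/(-66179 + x(-78)) = 1/(-66179 + 74) = 1/(-66105) = -1/66105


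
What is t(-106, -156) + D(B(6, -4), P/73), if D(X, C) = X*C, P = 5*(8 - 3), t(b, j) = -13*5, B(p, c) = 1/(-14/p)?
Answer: -33290/511 ≈ -65.147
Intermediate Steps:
B(p, c) = -p/14
t(b, j) = -65
P = 25 (P = 5*5 = 25)
D(X, C) = C*X
t(-106, -156) + D(B(6, -4), P/73) = -65 + (25/73)*(-1/14*6) = -65 + (25*(1/73))*(-3/7) = -65 + (25/73)*(-3/7) = -65 - 75/511 = -33290/511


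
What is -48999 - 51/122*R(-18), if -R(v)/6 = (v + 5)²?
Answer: -2963082/61 ≈ -48575.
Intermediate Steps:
R(v) = -6*(5 + v)² (R(v) = -6*(v + 5)² = -6*(5 + v)²)
-48999 - 51/122*R(-18) = -48999 - 51/122*(-6*(5 - 18)²) = -48999 - 51*(1/122)*(-6*(-13)²) = -48999 - 51*(-6*169)/122 = -48999 - 51*(-1014)/122 = -48999 - 1*(-25857/61) = -48999 + 25857/61 = -2963082/61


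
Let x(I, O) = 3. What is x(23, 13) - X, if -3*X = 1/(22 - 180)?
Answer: 1421/474 ≈ 2.9979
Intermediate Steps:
X = 1/474 (X = -1/(3*(22 - 180)) = -⅓/(-158) = -⅓*(-1/158) = 1/474 ≈ 0.0021097)
x(23, 13) - X = 3 - 1*1/474 = 3 - 1/474 = 1421/474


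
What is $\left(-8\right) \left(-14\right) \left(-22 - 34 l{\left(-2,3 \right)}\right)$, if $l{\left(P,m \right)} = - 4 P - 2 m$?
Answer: $-10080$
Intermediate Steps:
$\left(-8\right) \left(-14\right) \left(-22 - 34 l{\left(-2,3 \right)}\right) = \left(-8\right) \left(-14\right) \left(-22 - 34 \left(\left(-4\right) \left(-2\right) - 6\right)\right) = 112 \left(-22 - 34 \left(8 - 6\right)\right) = 112 \left(-22 - 68\right) = 112 \left(-90\right) = -10080$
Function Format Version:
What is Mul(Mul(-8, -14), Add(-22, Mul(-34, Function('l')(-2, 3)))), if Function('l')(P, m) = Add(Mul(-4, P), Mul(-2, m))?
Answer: -10080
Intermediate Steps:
Mul(Mul(-8, -14), Add(-22, Mul(-34, Function('l')(-2, 3)))) = Mul(Mul(-8, -14), Add(-22, Mul(-34, Add(Mul(-4, -2), Mul(-2, 3))))) = Mul(112, Add(-22, Mul(-34, Add(8, -6)))) = Mul(112, Add(-22, Mul(-34, 2))) = Mul(112, Add(-22, -68)) = Mul(112, -90) = -10080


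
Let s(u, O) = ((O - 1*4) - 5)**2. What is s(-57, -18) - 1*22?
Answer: 707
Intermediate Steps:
s(u, O) = (-9 + O)**2 (s(u, O) = ((O - 4) - 5)**2 = ((-4 + O) - 5)**2 = (-9 + O)**2)
s(-57, -18) - 1*22 = (-9 - 18)**2 - 1*22 = (-27)**2 - 22 = 729 - 22 = 707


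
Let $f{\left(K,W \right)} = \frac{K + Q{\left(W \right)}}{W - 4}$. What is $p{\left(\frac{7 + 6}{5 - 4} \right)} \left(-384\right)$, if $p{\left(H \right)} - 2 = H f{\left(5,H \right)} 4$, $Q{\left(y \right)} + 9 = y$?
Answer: $-20736$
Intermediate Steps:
$Q{\left(y \right)} = -9 + y$
$f{\left(K,W \right)} = \frac{-9 + K + W}{-4 + W}$ ($f{\left(K,W \right)} = \frac{K + \left(-9 + W\right)}{W - 4} = \frac{-9 + K + W}{-4 + W}$)
$p{\left(H \right)} = 2 + 4 H$ ($p{\left(H \right)} = 2 + H \frac{-9 + 5 + H}{-4 + H} 4 = 2 + H \frac{-4 + H}{-4 + H} 4 = 2 + H 1 \cdot 4 = 2 + H 4 = 2 + 4 H$)
$p{\left(\frac{7 + 6}{5 - 4} \right)} \left(-384\right) = \left(2 + 4 \frac{7 + 6}{5 - 4}\right) \left(-384\right) = \left(2 + 4 \cdot \frac{13}{1}\right) \left(-384\right) = \left(2 + 4 \cdot 13 \cdot 1\right) \left(-384\right) = \left(2 + 4 \cdot 13\right) \left(-384\right) = \left(2 + 52\right) \left(-384\right) = 54 \left(-384\right) = -20736$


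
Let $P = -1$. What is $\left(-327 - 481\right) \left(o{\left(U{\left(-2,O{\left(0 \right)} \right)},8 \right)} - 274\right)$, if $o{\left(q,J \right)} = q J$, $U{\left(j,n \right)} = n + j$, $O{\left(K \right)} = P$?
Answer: $240784$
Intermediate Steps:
$O{\left(K \right)} = -1$
$U{\left(j,n \right)} = j + n$
$o{\left(q,J \right)} = J q$
$\left(-327 - 481\right) \left(o{\left(U{\left(-2,O{\left(0 \right)} \right)},8 \right)} - 274\right) = \left(-327 - 481\right) \left(8 \left(-2 - 1\right) - 274\right) = - 808 \left(8 \left(-3\right) - 274\right) = - 808 \left(-24 - 274\right) = \left(-808\right) \left(-298\right) = 240784$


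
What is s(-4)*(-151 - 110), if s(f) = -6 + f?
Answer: 2610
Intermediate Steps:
s(-4)*(-151 - 110) = (-6 - 4)*(-151 - 110) = -10*(-261) = 2610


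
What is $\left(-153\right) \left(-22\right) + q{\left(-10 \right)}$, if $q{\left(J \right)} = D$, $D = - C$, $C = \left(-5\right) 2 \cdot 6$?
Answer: $3426$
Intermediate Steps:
$C = -60$ ($C = \left(-10\right) 6 = -60$)
$D = 60$ ($D = \left(-1\right) \left(-60\right) = 60$)
$q{\left(J \right)} = 60$
$\left(-153\right) \left(-22\right) + q{\left(-10 \right)} = \left(-153\right) \left(-22\right) + 60 = 3366 + 60 = 3426$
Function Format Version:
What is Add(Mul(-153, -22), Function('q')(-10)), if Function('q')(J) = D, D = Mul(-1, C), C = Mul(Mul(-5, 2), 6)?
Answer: 3426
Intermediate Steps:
C = -60 (C = Mul(-10, 6) = -60)
D = 60 (D = Mul(-1, -60) = 60)
Function('q')(J) = 60
Add(Mul(-153, -22), Function('q')(-10)) = Add(Mul(-153, -22), 60) = Add(3366, 60) = 3426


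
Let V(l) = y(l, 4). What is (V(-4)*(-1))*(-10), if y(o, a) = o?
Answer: -40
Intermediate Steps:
V(l) = l
(V(-4)*(-1))*(-10) = -4*(-1)*(-10) = 4*(-10) = -40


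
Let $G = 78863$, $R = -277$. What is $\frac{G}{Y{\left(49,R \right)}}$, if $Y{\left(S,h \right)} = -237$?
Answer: $- \frac{78863}{237} \approx -332.76$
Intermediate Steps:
$\frac{G}{Y{\left(49,R \right)}} = \frac{78863}{-237} = 78863 \left(- \frac{1}{237}\right) = - \frac{78863}{237}$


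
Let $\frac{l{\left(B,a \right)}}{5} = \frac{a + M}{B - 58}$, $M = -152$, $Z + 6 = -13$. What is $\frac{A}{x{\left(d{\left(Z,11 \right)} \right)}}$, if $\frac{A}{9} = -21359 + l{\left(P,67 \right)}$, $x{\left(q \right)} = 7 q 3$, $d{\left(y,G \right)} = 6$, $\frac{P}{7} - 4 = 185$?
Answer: $- \frac{2701956}{1771} \approx -1525.7$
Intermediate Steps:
$Z = -19$ ($Z = -6 - 13 = -19$)
$P = 1323$ ($P = 28 + 7 \cdot 185 = 28 + 1295 = 1323$)
$x{\left(q \right)} = 21 q$
$l{\left(B,a \right)} = \frac{5 \left(-152 + a\right)}{-58 + B}$ ($l{\left(B,a \right)} = 5 \frac{a - 152}{B - 58} = 5 \frac{-152 + a}{-58 + B} = \frac{5 \left(-152 + a\right)}{-58 + B}$)
$A = - \frac{48635208}{253}$ ($A = 9 \left(-21359 + \frac{5 \left(-152 + 67\right)}{-58 + 1323}\right) = 9 \left(-21359 + 5 \cdot \frac{1}{1265} \left(-85\right)\right) = 9 \left(-21359 - \frac{85}{253}\right) = 9 \left(- \frac{5403912}{253}\right) = - \frac{48635208}{253} \approx -1.9223 \cdot 10^{5}$)
$\frac{A}{x{\left(d{\left(Z,11 \right)} \right)}} = - \frac{48635208}{253 \cdot 21 \cdot 6} = - \frac{48635208}{253 \cdot 126} = \left(- \frac{48635208}{253}\right) \frac{1}{126} = - \frac{2701956}{1771}$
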